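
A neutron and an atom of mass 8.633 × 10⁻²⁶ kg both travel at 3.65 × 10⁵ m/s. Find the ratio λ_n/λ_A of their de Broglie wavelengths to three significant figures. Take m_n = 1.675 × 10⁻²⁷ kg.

λ_n/λ_A = 51.5

At fixed v, p = mv so λ = h/(mv) ∝ 1/m.
λ_n/λ_A = m_A/m_n = 8.633 × 10⁻²⁶/1.675 × 10⁻²⁷ = 51.5.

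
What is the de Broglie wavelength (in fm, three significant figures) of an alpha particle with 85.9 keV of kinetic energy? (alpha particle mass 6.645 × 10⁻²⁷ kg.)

KE = 85.9 keV = 1.376 × 10⁻¹⁴ J.
p = √(2mKE) = √(2 × 6.645 × 10⁻²⁷ × 1.376 × 10⁻¹⁴) = 1.352 × 10⁻²⁰ kg·m/s.
λ = h/p = 6.626 × 10⁻³⁴ / 1.352 × 10⁻²⁰ = 4.90 × 10⁻¹⁴ m = 49.0 fm.

λ = 49.0 fm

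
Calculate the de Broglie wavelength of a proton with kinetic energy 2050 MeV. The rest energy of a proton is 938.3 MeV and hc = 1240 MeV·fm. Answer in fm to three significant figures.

λ = 0.437 fm

Total energy E = KE + m₀c² = 2050 + 938.3 = 2988.3 MeV.
(pc)² = E² − (m₀c²)² = (2988.3)² − (938.3)² = 8.050 × 10⁶ MeV², so pc = 2837 MeV.
λ = hc/(pc) = 1240 MeV·fm / 2837 MeV = 0.437 fm.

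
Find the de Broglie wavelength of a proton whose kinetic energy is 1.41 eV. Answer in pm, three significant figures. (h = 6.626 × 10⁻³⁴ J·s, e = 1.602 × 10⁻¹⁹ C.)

λ = 24.1 pm

KE = 1.41 eV = 2.259 × 10⁻¹⁹ J.
p = √(2mKE) = √(2 × 1.673 × 10⁻²⁷ × 2.259 × 10⁻¹⁹) = 2.749 × 10⁻²³ kg·m/s.
λ = h/p = 6.626 × 10⁻³⁴ / 2.749 × 10⁻²³ = 2.41 × 10⁻¹¹ m = 24.1 pm.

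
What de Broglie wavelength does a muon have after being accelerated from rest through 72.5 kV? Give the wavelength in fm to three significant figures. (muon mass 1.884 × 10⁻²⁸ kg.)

λ = 317 fm

KE = eV = 1.602 × 10⁻¹⁹ × 7.250 × 10⁴ = 1.161 × 10⁻¹⁴ J.
p = √(2mKE) = √(2 × 1.884 × 10⁻²⁸ × 1.161 × 10⁻¹⁴) = 2.092 × 10⁻²¹ kg·m/s.
λ = h/p = 6.626 × 10⁻³⁴ / 2.092 × 10⁻²¹ = 3.17 × 10⁻¹³ m = 317 fm.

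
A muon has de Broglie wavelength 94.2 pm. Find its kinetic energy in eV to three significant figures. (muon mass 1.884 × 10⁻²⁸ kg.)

KE = 0.820 eV

p = h/λ = 6.626 × 10⁻³⁴ / 9.420 × 10⁻¹¹ = 7.034 × 10⁻²⁴ kg·m/s.
KE = p²/(2m) = (7.034 × 10⁻²⁴)² / (2 × 1.884 × 10⁻²⁸) = 1.313 × 10⁻¹⁹ J = 0.820 eV.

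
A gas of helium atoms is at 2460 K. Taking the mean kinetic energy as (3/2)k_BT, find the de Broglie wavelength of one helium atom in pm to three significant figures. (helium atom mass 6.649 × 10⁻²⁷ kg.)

KE = (3/2)k_BT = 1.5 × 1.381 × 10⁻²³ × 2460 = 5.096 × 10⁻²⁰ J.
p = √(2mKE) = √(2 × 6.649 × 10⁻²⁷ × 5.096 × 10⁻²⁰) = 2.603 × 10⁻²³ kg·m/s.
λ = h/p = 2.55 × 10⁻¹¹ m = 25.5 pm.

λ = 25.5 pm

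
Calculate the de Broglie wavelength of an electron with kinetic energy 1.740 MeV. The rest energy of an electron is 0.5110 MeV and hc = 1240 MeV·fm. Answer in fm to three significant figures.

λ = 566 fm

Total energy E = KE + m₀c² = 1.740 + 0.5110 = 2.2510 MeV.
(pc)² = E² − (m₀c²)² = (2.2510)² − (0.5110)² = 4.806 MeV², so pc = 2.192 MeV.
λ = hc/(pc) = 1240 MeV·fm / 2.192 MeV = 566 fm.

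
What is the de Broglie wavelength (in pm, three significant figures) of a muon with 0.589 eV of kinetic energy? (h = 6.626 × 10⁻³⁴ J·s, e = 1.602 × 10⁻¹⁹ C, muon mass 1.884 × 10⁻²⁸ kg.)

λ = 111 pm

KE = 0.589 eV = 9.436 × 10⁻²⁰ J.
p = √(2mKE) = √(2 × 1.884 × 10⁻²⁸ × 9.436 × 10⁻²⁰) = 5.963 × 10⁻²⁴ kg·m/s.
λ = h/p = 6.626 × 10⁻³⁴ / 5.963 × 10⁻²⁴ = 1.11 × 10⁻¹⁰ m = 111 pm.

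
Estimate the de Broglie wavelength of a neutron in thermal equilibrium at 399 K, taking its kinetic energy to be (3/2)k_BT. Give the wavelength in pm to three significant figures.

KE = (3/2)k_BT = 1.5 × 1.381 × 10⁻²³ × 399 = 8.265 × 10⁻²¹ J.
p = √(2mKE) = √(2 × 1.675 × 10⁻²⁷ × 8.265 × 10⁻²¹) = 5.262 × 10⁻²⁴ kg·m/s.
λ = h/p = 1.26 × 10⁻¹⁰ m = 126 pm.

λ = 126 pm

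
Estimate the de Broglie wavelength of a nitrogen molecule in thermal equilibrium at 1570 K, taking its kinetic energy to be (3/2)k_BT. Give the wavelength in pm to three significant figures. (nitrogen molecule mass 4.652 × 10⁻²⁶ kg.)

λ = 12.0 pm

KE = (3/2)k_BT = 1.5 × 1.381 × 10⁻²³ × 1570 = 3.252 × 10⁻²⁰ J.
p = √(2mKE) = √(2 × 4.652 × 10⁻²⁶ × 3.252 × 10⁻²⁰) = 5.501 × 10⁻²³ kg·m/s.
λ = h/p = 1.20 × 10⁻¹¹ m = 12.0 pm.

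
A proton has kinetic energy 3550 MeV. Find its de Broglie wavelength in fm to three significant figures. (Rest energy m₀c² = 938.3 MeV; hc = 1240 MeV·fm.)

λ = 0.283 fm

Total energy E = KE + m₀c² = 3550 + 938.3 = 4488.3 MeV.
(pc)² = E² − (m₀c²)² = (4488.3)² − (938.3)² = 1.926 × 10⁷ MeV², so pc = 4389 MeV.
λ = hc/(pc) = 1240 MeV·fm / 4389 MeV = 0.283 fm.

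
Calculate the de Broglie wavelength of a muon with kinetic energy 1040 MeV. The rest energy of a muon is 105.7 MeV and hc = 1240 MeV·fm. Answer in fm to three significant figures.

λ = 1.09 fm

Total energy E = KE + m₀c² = 1040 + 105.7 = 1145.7 MeV.
(pc)² = E² − (m₀c²)² = (1145.7)² − (105.7)² = 1.301 × 10⁶ MeV², so pc = 1141 MeV.
λ = hc/(pc) = 1240 MeV·fm / 1141 MeV = 1.09 fm.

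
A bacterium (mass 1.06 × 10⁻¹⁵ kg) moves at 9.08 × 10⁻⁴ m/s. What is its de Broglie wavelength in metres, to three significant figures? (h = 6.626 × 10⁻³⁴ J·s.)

λ = 6.88 × 10⁻¹⁶ m

p = mv = 1.06 × 10⁻¹⁵ × 9.08 × 10⁻⁴ = 9.625 × 10⁻¹⁹ kg·m/s.
λ = h/p = 6.626 × 10⁻³⁴ / 9.625 × 10⁻¹⁹ = 6.88 × 10⁻¹⁶ m.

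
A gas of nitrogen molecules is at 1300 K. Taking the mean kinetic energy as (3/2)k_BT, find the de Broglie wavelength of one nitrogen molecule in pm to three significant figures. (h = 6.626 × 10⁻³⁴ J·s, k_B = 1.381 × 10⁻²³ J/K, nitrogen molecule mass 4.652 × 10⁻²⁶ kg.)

λ = 13.2 pm

KE = (3/2)k_BT = 1.5 × 1.381 × 10⁻²³ × 1300 = 2.693 × 10⁻²⁰ J.
p = √(2mKE) = √(2 × 4.652 × 10⁻²⁶ × 2.693 × 10⁻²⁰) = 5.006 × 10⁻²³ kg·m/s.
λ = h/p = 1.32 × 10⁻¹¹ m = 13.2 pm.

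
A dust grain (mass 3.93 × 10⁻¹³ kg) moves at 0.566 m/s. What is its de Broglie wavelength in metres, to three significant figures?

p = mv = 3.93 × 10⁻¹³ × 0.566 = 2.224 × 10⁻¹³ kg·m/s.
λ = h/p = 6.626 × 10⁻³⁴ / 2.224 × 10⁻¹³ = 2.98 × 10⁻²¹ m.

λ = 2.98 × 10⁻²¹ m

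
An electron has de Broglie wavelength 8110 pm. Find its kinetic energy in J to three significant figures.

p = h/λ = 6.626 × 10⁻³⁴ / 8.110 × 10⁻⁹ = 8.170 × 10⁻²⁶ kg·m/s.
KE = p²/(2m) = (8.170 × 10⁻²⁶)² / (2 × 9.109 × 10⁻³¹) = 3.664 × 10⁻²¹ J = 3.66 × 10⁻²¹ J.

KE = 3.66 × 10⁻²¹ J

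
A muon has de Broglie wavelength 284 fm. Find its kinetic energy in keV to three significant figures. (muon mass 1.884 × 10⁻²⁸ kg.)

p = h/λ = 6.626 × 10⁻³⁴ / 2.840 × 10⁻¹³ = 2.333 × 10⁻²¹ kg·m/s.
KE = p²/(2m) = (2.333 × 10⁻²¹)² / (2 × 1.884 × 10⁻²⁸) = 1.445 × 10⁻¹⁴ J = 90.2 keV.

KE = 90.2 keV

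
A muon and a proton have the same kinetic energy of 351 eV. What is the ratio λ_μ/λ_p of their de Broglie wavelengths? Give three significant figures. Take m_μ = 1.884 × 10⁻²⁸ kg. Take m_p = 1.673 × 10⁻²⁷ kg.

λ_μ/λ_p = 2.98

At fixed KE, p = √(2mKE) so λ = h/p ∝ 1/√m.
λ_μ/λ_p = √(m_p/m_μ) = √(1.673 × 10⁻²⁷/1.884 × 10⁻²⁸) = √(8.880) = 2.98.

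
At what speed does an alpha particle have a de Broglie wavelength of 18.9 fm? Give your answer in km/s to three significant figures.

p = h/λ = 6.626 × 10⁻³⁴ / 1.890 × 10⁻¹⁴ = 3.506 × 10⁻²⁰ kg·m/s.
v = p/m = 3.506 × 10⁻²⁰ / 6.645 × 10⁻²⁷ = 5.28 × 10⁶ m/s = 5280 km/s.

v = 5280 km/s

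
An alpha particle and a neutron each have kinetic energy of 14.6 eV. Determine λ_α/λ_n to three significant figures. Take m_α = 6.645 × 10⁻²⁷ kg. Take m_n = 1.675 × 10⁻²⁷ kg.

λ_α/λ_n = 0.502

At fixed KE, p = √(2mKE) so λ = h/p ∝ 1/√m.
λ_α/λ_n = √(m_n/m_α) = √(1.675 × 10⁻²⁷/6.645 × 10⁻²⁷) = √(0.2521) = 0.502.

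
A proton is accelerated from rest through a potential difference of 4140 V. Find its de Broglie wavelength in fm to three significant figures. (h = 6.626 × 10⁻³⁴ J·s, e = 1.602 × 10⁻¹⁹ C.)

λ = 445 fm

KE = eV = 1.602 × 10⁻¹⁹ × 4140 = 6.632 × 10⁻¹⁶ J.
p = √(2mKE) = √(2 × 1.673 × 10⁻²⁷ × 6.632 × 10⁻¹⁶) = 1.490 × 10⁻²¹ kg·m/s.
λ = h/p = 6.626 × 10⁻³⁴ / 1.490 × 10⁻²¹ = 4.45 × 10⁻¹³ m = 445 fm.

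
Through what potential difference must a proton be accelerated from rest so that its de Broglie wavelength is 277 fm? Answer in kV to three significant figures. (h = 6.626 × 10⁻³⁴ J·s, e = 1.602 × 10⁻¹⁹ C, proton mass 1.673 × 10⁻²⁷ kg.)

V = 10.7 kV

p = h/λ = 6.626 × 10⁻³⁴ / 2.770 × 10⁻¹³ = 2.392 × 10⁻²¹ kg·m/s.
KE = p²/(2m) = 1.710 × 10⁻¹⁵ J.
V = KE/e = 1.710 × 10⁻¹⁵ / (1.602 × 10⁻¹⁹) = 10.7 kV.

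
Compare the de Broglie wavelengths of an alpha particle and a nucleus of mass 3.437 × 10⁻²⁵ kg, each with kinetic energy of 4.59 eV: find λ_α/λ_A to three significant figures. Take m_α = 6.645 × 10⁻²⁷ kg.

At fixed KE, p = √(2mKE) so λ = h/p ∝ 1/√m.
λ_α/λ_A = √(m_A/m_α) = √(3.437 × 10⁻²⁵/6.645 × 10⁻²⁷) = √(51.72) = 7.19.

λ_α/λ_A = 7.19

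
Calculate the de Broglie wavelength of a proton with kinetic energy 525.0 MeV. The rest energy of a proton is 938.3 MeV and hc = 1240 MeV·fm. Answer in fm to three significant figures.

Total energy E = KE + m₀c² = 525.0 + 938.3 = 1463.3 MeV.
(pc)² = E² − (m₀c²)² = (1463.3)² − (938.3)² = 1.261 × 10⁶ MeV², so pc = 1123 MeV.
λ = hc/(pc) = 1240 MeV·fm / 1123 MeV = 1.10 fm.

λ = 1.10 fm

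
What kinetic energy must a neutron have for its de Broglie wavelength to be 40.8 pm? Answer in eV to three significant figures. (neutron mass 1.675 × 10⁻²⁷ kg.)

KE = 0.491 eV

p = h/λ = 6.626 × 10⁻³⁴ / 4.080 × 10⁻¹¹ = 1.624 × 10⁻²³ kg·m/s.
KE = p²/(2m) = (1.624 × 10⁻²³)² / (2 × 1.675 × 10⁻²⁷) = 7.873 × 10⁻²⁰ J = 0.491 eV.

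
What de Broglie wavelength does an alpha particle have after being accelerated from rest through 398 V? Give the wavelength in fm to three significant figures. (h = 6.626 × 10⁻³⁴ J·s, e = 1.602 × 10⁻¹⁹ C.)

KE = 2eV = 2 × 1.602 × 10⁻¹⁹ × 398.0 = 1.275 × 10⁻¹⁶ J.
p = √(2mKE) = √(2 × 6.645 × 10⁻²⁷ × 1.275 × 10⁻¹⁶) = 1.302 × 10⁻²¹ kg·m/s.
λ = h/p = 6.626 × 10⁻³⁴ / 1.302 × 10⁻²¹ = 5.09 × 10⁻¹³ m = 509 fm.

λ = 509 fm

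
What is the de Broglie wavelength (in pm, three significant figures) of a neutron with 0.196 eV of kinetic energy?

λ = 64.6 pm

KE = 0.196 eV = 3.140 × 10⁻²⁰ J.
p = √(2mKE) = √(2 × 1.675 × 10⁻²⁷ × 3.140 × 10⁻²⁰) = 1.026 × 10⁻²³ kg·m/s.
λ = h/p = 6.626 × 10⁻³⁴ / 1.026 × 10⁻²³ = 6.46 × 10⁻¹¹ m = 64.6 pm.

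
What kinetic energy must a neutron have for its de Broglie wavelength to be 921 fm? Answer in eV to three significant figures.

KE = 964 eV

p = h/λ = 6.626 × 10⁻³⁴ / 9.210 × 10⁻¹³ = 7.194 × 10⁻²² kg·m/s.
KE = p²/(2m) = (7.194 × 10⁻²²)² / (2 × 1.675 × 10⁻²⁷) = 1.545 × 10⁻¹⁶ J = 964 eV.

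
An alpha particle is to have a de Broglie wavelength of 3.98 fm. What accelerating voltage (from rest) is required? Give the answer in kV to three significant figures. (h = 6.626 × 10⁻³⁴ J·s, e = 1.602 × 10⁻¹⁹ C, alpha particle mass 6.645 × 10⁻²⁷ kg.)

p = h/λ = 6.626 × 10⁻³⁴ / 3.980 × 10⁻¹⁵ = 1.665 × 10⁻¹⁹ kg·m/s.
KE = p²/(2m) = 2.086 × 10⁻¹² J.
V = KE/2e = 2.086 × 10⁻¹² / (2 × 1.602 × 10⁻¹⁹) = 6510 kV.

V = 6510 kV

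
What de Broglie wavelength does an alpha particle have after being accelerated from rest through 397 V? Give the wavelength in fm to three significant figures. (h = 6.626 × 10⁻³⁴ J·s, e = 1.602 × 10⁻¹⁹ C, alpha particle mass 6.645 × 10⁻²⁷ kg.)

KE = 2eV = 2 × 1.602 × 10⁻¹⁹ × 397.0 = 1.272 × 10⁻¹⁶ J.
p = √(2mKE) = √(2 × 6.645 × 10⁻²⁷ × 1.272 × 10⁻¹⁶) = 1.300 × 10⁻²¹ kg·m/s.
λ = h/p = 6.626 × 10⁻³⁴ / 1.300 × 10⁻²¹ = 5.10 × 10⁻¹³ m = 510 fm.

λ = 510 fm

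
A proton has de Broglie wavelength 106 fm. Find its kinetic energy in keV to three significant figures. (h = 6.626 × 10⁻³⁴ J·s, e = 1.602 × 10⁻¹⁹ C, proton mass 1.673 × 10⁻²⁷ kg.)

p = h/λ = 6.626 × 10⁻³⁴ / 1.060 × 10⁻¹³ = 6.251 × 10⁻²¹ kg·m/s.
KE = p²/(2m) = (6.251 × 10⁻²¹)² / (2 × 1.673 × 10⁻²⁷) = 1.168 × 10⁻¹⁴ J = 72.9 keV.

KE = 72.9 keV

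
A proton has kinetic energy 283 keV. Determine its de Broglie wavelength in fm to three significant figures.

KE = 283 keV = 4.534 × 10⁻¹⁴ J.
p = √(2mKE) = √(2 × 1.673 × 10⁻²⁷ × 4.534 × 10⁻¹⁴) = 1.232 × 10⁻²⁰ kg·m/s.
λ = h/p = 6.626 × 10⁻³⁴ / 1.232 × 10⁻²⁰ = 5.38 × 10⁻¹⁴ m = 53.8 fm.

λ = 53.8 fm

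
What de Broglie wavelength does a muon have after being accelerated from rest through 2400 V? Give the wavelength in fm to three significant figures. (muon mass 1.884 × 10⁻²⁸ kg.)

λ = 1740 fm

KE = eV = 1.602 × 10⁻¹⁹ × 2400 = 3.845 × 10⁻¹⁶ J.
p = √(2mKE) = √(2 × 1.884 × 10⁻²⁸ × 3.845 × 10⁻¹⁶) = 3.806 × 10⁻²² kg·m/s.
λ = h/p = 6.626 × 10⁻³⁴ / 3.806 × 10⁻²² = 1.74 × 10⁻¹² m = 1740 fm.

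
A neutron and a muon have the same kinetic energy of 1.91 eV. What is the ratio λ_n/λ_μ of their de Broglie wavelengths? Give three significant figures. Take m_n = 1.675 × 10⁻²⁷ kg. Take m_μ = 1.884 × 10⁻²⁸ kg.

At fixed KE, p = √(2mKE) so λ = h/p ∝ 1/√m.
λ_n/λ_μ = √(m_μ/m_n) = √(1.884 × 10⁻²⁸/1.675 × 10⁻²⁷) = √(0.1125) = 0.335.

λ_n/λ_μ = 0.335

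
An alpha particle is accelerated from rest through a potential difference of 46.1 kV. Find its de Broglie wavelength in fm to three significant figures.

λ = 47.3 fm

KE = 2eV = 2 × 1.602 × 10⁻¹⁹ × 4.610 × 10⁴ = 1.477 × 10⁻¹⁴ J.
p = √(2mKE) = √(2 × 6.645 × 10⁻²⁷ × 1.477 × 10⁻¹⁴) = 1.401 × 10⁻²⁰ kg·m/s.
λ = h/p = 6.626 × 10⁻³⁴ / 1.401 × 10⁻²⁰ = 4.73 × 10⁻¹⁴ m = 47.3 fm.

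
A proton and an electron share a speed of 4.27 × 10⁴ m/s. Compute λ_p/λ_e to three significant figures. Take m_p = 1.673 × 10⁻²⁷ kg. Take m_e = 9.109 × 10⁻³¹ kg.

At fixed v, p = mv so λ = h/(mv) ∝ 1/m.
λ_p/λ_e = m_e/m_p = 9.109 × 10⁻³¹/1.673 × 10⁻²⁷ = 5.44 × 10⁻⁴.

λ_p/λ_e = 5.44 × 10⁻⁴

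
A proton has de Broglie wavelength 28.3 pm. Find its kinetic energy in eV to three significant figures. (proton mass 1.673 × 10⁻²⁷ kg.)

KE = 1.02 eV

p = h/λ = 6.626 × 10⁻³⁴ / 2.830 × 10⁻¹¹ = 2.341 × 10⁻²³ kg·m/s.
KE = p²/(2m) = (2.341 × 10⁻²³)² / (2 × 1.673 × 10⁻²⁷) = 1.638 × 10⁻¹⁹ J = 1.02 eV.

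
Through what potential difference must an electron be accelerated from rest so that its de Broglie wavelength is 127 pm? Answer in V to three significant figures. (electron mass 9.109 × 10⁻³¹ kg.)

V = 93.3 V

p = h/λ = 6.626 × 10⁻³⁴ / 1.270 × 10⁻¹⁰ = 5.217 × 10⁻²⁴ kg·m/s.
KE = p²/(2m) = 1.494 × 10⁻¹⁷ J.
V = KE/e = 1.494 × 10⁻¹⁷ / (1.602 × 10⁻¹⁹) = 93.3 V.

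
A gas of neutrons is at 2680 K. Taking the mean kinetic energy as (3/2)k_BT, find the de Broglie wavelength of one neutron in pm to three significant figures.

λ = 48.6 pm

KE = (3/2)k_BT = 1.5 × 1.381 × 10⁻²³ × 2680 = 5.552 × 10⁻²⁰ J.
p = √(2mKE) = √(2 × 1.675 × 10⁻²⁷ × 5.552 × 10⁻²⁰) = 1.364 × 10⁻²³ kg·m/s.
λ = h/p = 4.86 × 10⁻¹¹ m = 48.6 pm.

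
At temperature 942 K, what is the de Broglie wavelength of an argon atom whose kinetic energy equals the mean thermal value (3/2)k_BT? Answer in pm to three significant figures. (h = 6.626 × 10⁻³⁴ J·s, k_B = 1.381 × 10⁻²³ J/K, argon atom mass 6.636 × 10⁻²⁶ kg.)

λ = 13.0 pm

KE = (3/2)k_BT = 1.5 × 1.381 × 10⁻²³ × 942 = 1.951 × 10⁻²⁰ J.
p = √(2mKE) = √(2 × 6.636 × 10⁻²⁶ × 1.951 × 10⁻²⁰) = 5.089 × 10⁻²³ kg·m/s.
λ = h/p = 1.30 × 10⁻¹¹ m = 13.0 pm.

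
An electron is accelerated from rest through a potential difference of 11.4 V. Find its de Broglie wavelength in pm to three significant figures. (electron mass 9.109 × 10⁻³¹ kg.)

λ = 363 pm

KE = eV = 1.602 × 10⁻¹⁹ × 11.40 = 1.826 × 10⁻¹⁸ J.
p = √(2mKE) = √(2 × 9.109 × 10⁻³¹ × 1.826 × 10⁻¹⁸) = 1.824 × 10⁻²⁴ kg·m/s.
λ = h/p = 6.626 × 10⁻³⁴ / 1.824 × 10⁻²⁴ = 3.63 × 10⁻¹⁰ m = 363 pm.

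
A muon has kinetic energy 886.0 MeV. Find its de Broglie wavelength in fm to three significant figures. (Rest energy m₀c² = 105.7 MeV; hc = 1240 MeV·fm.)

λ = 1.26 fm

Total energy E = KE + m₀c² = 886.0 + 105.7 = 991.7 MeV.
(pc)² = E² − (m₀c²)² = (991.7)² − (105.7)² = 9.723 × 10⁵ MeV², so pc = 986.1 MeV.
λ = hc/(pc) = 1240 MeV·fm / 986.1 MeV = 1.26 fm.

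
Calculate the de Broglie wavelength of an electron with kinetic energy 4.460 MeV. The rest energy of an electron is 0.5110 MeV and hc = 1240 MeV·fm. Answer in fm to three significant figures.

Total energy E = KE + m₀c² = 4.460 + 0.5110 = 4.9710 MeV.
(pc)² = E² − (m₀c²)² = (4.9710)² − (0.5110)² = 24.45 MeV², so pc = 4.945 MeV.
λ = hc/(pc) = 1240 MeV·fm / 4.945 MeV = 251 fm.

λ = 251 fm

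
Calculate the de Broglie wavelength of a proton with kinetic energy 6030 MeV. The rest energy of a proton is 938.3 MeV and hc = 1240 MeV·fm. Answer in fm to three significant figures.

Total energy E = KE + m₀c² = 6030 + 938.3 = 6968.3 MeV.
(pc)² = E² − (m₀c²)² = (6968.3)² − (938.3)² = 4.768 × 10⁷ MeV², so pc = 6905 MeV.
λ = hc/(pc) = 1240 MeV·fm / 6905 MeV = 0.180 fm.

λ = 0.180 fm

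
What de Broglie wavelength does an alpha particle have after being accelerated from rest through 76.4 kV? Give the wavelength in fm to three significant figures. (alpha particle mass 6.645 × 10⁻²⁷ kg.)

KE = 2eV = 2 × 1.602 × 10⁻¹⁹ × 7.640 × 10⁴ = 2.448 × 10⁻¹⁴ J.
p = √(2mKE) = √(2 × 6.645 × 10⁻²⁷ × 2.448 × 10⁻¹⁴) = 1.804 × 10⁻²⁰ kg·m/s.
λ = h/p = 6.626 × 10⁻³⁴ / 1.804 × 10⁻²⁰ = 3.67 × 10⁻¹⁴ m = 36.7 fm.

λ = 36.7 fm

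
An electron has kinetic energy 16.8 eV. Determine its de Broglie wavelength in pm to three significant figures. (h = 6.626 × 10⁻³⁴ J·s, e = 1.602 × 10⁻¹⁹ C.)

λ = 299 pm

KE = 16.8 eV = 2.691 × 10⁻¹⁸ J.
p = √(2mKE) = √(2 × 9.109 × 10⁻³¹ × 2.691 × 10⁻¹⁸) = 2.214 × 10⁻²⁴ kg·m/s.
λ = h/p = 6.626 × 10⁻³⁴ / 2.214 × 10⁻²⁴ = 2.99 × 10⁻¹⁰ m = 299 pm.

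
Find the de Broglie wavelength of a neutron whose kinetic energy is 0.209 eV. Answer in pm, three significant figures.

λ = 62.6 pm

KE = 0.209 eV = 3.348 × 10⁻²⁰ J.
p = √(2mKE) = √(2 × 1.675 × 10⁻²⁷ × 3.348 × 10⁻²⁰) = 1.059 × 10⁻²³ kg·m/s.
λ = h/p = 6.626 × 10⁻³⁴ / 1.059 × 10⁻²³ = 6.26 × 10⁻¹¹ m = 62.6 pm.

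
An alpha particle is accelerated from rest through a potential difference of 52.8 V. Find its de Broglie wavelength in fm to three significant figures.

λ = 1400 fm

KE = 2eV = 2 × 1.602 × 10⁻¹⁹ × 52.80 = 1.692 × 10⁻¹⁷ J.
p = √(2mKE) = √(2 × 6.645 × 10⁻²⁷ × 1.692 × 10⁻¹⁷) = 4.742 × 10⁻²² kg·m/s.
λ = h/p = 6.626 × 10⁻³⁴ / 4.742 × 10⁻²² = 1.40 × 10⁻¹² m = 1400 fm.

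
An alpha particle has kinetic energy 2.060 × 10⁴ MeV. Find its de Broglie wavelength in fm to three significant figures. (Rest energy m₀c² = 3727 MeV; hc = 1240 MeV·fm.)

λ = 0.0516 fm

Total energy E = KE + m₀c² = 2.060 × 10⁴ + 3727 = 24327 MeV.
(pc)² = E² − (m₀c²)² = (24327)² − (3727)² = 5.779 × 10⁸ MeV², so pc = 2.404 × 10⁴ MeV.
λ = hc/(pc) = 1240 MeV·fm / 2.404 × 10⁴ MeV = 0.0516 fm.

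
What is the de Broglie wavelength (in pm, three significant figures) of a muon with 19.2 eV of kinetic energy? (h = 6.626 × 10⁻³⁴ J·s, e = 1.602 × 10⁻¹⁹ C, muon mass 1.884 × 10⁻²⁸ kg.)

KE = 19.2 eV = 3.076 × 10⁻¹⁸ J.
p = √(2mKE) = √(2 × 1.884 × 10⁻²⁸ × 3.076 × 10⁻¹⁸) = 3.404 × 10⁻²³ kg·m/s.
λ = h/p = 6.626 × 10⁻³⁴ / 3.404 × 10⁻²³ = 1.95 × 10⁻¹¹ m = 19.5 pm.

λ = 19.5 pm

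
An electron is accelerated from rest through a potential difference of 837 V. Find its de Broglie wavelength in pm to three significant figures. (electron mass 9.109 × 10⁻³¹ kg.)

λ = 42.4 pm

KE = eV = 1.602 × 10⁻¹⁹ × 837.0 = 1.341 × 10⁻¹⁶ J.
p = √(2mKE) = √(2 × 9.109 × 10⁻³¹ × 1.341 × 10⁻¹⁶) = 1.563 × 10⁻²³ kg·m/s.
λ = h/p = 6.626 × 10⁻³⁴ / 1.563 × 10⁻²³ = 4.24 × 10⁻¹¹ m = 42.4 pm.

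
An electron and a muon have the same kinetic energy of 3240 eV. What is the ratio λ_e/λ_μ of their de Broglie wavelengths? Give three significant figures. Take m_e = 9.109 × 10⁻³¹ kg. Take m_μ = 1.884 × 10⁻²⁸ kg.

λ_e/λ_μ = 14.4

At fixed KE, p = √(2mKE) so λ = h/p ∝ 1/√m.
λ_e/λ_μ = √(m_μ/m_e) = √(1.884 × 10⁻²⁸/9.109 × 10⁻³¹) = √(206.8) = 14.4.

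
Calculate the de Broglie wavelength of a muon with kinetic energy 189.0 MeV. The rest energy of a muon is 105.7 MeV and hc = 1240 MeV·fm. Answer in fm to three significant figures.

λ = 4.51 fm

Total energy E = KE + m₀c² = 189.0 + 105.7 = 294.7 MeV.
(pc)² = E² − (m₀c²)² = (294.7)² − (105.7)² = 7.568 × 10⁴ MeV², so pc = 275.1 MeV.
λ = hc/(pc) = 1240 MeV·fm / 275.1 MeV = 4.51 fm.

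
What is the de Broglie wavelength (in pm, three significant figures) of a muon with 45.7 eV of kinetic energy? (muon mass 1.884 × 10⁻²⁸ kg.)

λ = 12.6 pm

KE = 45.7 eV = 7.321 × 10⁻¹⁸ J.
p = √(2mKE) = √(2 × 1.884 × 10⁻²⁸ × 7.321 × 10⁻¹⁸) = 5.252 × 10⁻²³ kg·m/s.
λ = h/p = 6.626 × 10⁻³⁴ / 5.252 × 10⁻²³ = 1.26 × 10⁻¹¹ m = 12.6 pm.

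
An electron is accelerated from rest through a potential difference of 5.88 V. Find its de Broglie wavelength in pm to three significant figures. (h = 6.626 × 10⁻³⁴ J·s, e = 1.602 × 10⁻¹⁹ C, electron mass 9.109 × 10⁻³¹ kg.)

λ = 506 pm

KE = eV = 1.602 × 10⁻¹⁹ × 5.880 = 9.420 × 10⁻¹⁹ J.
p = √(2mKE) = √(2 × 9.109 × 10⁻³¹ × 9.420 × 10⁻¹⁹) = 1.310 × 10⁻²⁴ kg·m/s.
λ = h/p = 6.626 × 10⁻³⁴ / 1.310 × 10⁻²⁴ = 5.06 × 10⁻¹⁰ m = 506 pm.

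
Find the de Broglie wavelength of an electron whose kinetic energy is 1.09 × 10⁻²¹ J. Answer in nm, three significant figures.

λ = 14.9 nm

p = √(2mKE) = √(2 × 9.109 × 10⁻³¹ × 1.090 × 10⁻²¹) = 4.456 × 10⁻²⁶ kg·m/s.
λ = h/p = 6.626 × 10⁻³⁴ / 4.456 × 10⁻²⁶ = 1.49 × 10⁻⁸ m = 14.9 nm.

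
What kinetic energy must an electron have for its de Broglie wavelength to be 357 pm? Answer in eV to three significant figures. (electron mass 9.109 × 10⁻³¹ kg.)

p = h/λ = 6.626 × 10⁻³⁴ / 3.570 × 10⁻¹⁰ = 1.856 × 10⁻²⁴ kg·m/s.
KE = p²/(2m) = (1.856 × 10⁻²⁴)² / (2 × 9.109 × 10⁻³¹) = 1.891 × 10⁻¹⁸ J = 11.8 eV.

KE = 11.8 eV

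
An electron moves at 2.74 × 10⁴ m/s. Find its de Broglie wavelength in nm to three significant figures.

λ = 26.5 nm

p = mv = 9.109 × 10⁻³¹ × 2.74 × 10⁴ = 2.496 × 10⁻²⁶ kg·m/s.
λ = h/p = 6.626 × 10⁻³⁴ / 2.496 × 10⁻²⁶ = 2.65 × 10⁻⁸ m = 26.5 nm.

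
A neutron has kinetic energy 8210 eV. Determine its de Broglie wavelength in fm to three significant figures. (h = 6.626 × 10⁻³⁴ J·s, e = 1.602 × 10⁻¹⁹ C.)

λ = 316 fm

KE = 8210 eV = 1.315 × 10⁻¹⁵ J.
p = √(2mKE) = √(2 × 1.675 × 10⁻²⁷ × 1.315 × 10⁻¹⁵) = 2.099 × 10⁻²¹ kg·m/s.
λ = h/p = 6.626 × 10⁻³⁴ / 2.099 × 10⁻²¹ = 3.16 × 10⁻¹³ m = 316 fm.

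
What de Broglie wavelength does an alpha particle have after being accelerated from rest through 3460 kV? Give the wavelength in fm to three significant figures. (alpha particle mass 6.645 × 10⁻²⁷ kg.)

λ = 5.46 fm

KE = 2eV = 2 × 1.602 × 10⁻¹⁹ × 3.460 × 10⁶ = 1.109 × 10⁻¹² J.
p = √(2mKE) = √(2 × 6.645 × 10⁻²⁷ × 1.109 × 10⁻¹²) = 1.214 × 10⁻¹⁹ kg·m/s.
λ = h/p = 6.626 × 10⁻³⁴ / 1.214 × 10⁻¹⁹ = 5.46 × 10⁻¹⁵ m = 5.46 fm.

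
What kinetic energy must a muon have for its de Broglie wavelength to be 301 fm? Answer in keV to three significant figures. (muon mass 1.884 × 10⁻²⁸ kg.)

p = h/λ = 6.626 × 10⁻³⁴ / 3.010 × 10⁻¹³ = 2.201 × 10⁻²¹ kg·m/s.
KE = p²/(2m) = (2.201 × 10⁻²¹)² / (2 × 1.884 × 10⁻²⁸) = 1.286 × 10⁻¹⁴ J = 80.3 keV.

KE = 80.3 keV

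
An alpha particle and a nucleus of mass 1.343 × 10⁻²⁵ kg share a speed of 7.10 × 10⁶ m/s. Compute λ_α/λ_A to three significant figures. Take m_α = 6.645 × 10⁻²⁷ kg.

λ_α/λ_A = 20.2

At fixed v, p = mv so λ = h/(mv) ∝ 1/m.
λ_α/λ_A = m_A/m_α = 1.343 × 10⁻²⁵/6.645 × 10⁻²⁷ = 20.2.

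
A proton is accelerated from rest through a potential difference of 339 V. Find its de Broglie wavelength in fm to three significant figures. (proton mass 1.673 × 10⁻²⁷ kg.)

λ = 1550 fm

KE = eV = 1.602 × 10⁻¹⁹ × 339.0 = 5.431 × 10⁻¹⁷ J.
p = √(2mKE) = √(2 × 1.673 × 10⁻²⁷ × 5.431 × 10⁻¹⁷) = 4.263 × 10⁻²² kg·m/s.
λ = h/p = 6.626 × 10⁻³⁴ / 4.263 × 10⁻²² = 1.55 × 10⁻¹² m = 1550 fm.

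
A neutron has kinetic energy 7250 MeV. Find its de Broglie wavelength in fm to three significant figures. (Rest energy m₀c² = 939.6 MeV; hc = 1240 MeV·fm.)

λ = 0.152 fm

Total energy E = KE + m₀c² = 7250 + 939.6 = 8189.6 MeV.
(pc)² = E² − (m₀c²)² = (8189.6)² − (939.6)² = 6.619 × 10⁷ MeV², so pc = 8136 MeV.
λ = hc/(pc) = 1240 MeV·fm / 8136 MeV = 0.152 fm.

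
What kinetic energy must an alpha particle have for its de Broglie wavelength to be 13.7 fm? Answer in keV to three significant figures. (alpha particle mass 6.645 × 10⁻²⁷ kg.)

p = h/λ = 6.626 × 10⁻³⁴ / 1.370 × 10⁻¹⁴ = 4.836 × 10⁻²⁰ kg·m/s.
KE = p²/(2m) = (4.836 × 10⁻²⁰)² / (2 × 6.645 × 10⁻²⁷) = 1.760 × 10⁻¹³ J = 1100 keV.

KE = 1100 keV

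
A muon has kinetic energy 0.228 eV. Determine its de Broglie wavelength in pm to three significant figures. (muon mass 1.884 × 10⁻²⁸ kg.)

λ = 179 pm

KE = 0.228 eV = 3.653 × 10⁻²⁰ J.
p = √(2mKE) = √(2 × 1.884 × 10⁻²⁸ × 3.653 × 10⁻²⁰) = 3.710 × 10⁻²⁴ kg·m/s.
λ = h/p = 6.626 × 10⁻³⁴ / 3.710 × 10⁻²⁴ = 1.79 × 10⁻¹⁰ m = 179 pm.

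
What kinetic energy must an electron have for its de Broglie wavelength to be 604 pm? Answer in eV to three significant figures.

p = h/λ = 6.626 × 10⁻³⁴ / 6.040 × 10⁻¹⁰ = 1.097 × 10⁻²⁴ kg·m/s.
KE = p²/(2m) = (1.097 × 10⁻²⁴)² / (2 × 9.109 × 10⁻³¹) = 6.606 × 10⁻¹⁹ J = 4.12 eV.

KE = 4.12 eV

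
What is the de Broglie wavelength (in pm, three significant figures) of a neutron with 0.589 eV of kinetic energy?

λ = 37.3 pm

KE = 0.589 eV = 9.436 × 10⁻²⁰ J.
p = √(2mKE) = √(2 × 1.675 × 10⁻²⁷ × 9.436 × 10⁻²⁰) = 1.778 × 10⁻²³ kg·m/s.
λ = h/p = 6.626 × 10⁻³⁴ / 1.778 × 10⁻²³ = 3.73 × 10⁻¹¹ m = 37.3 pm.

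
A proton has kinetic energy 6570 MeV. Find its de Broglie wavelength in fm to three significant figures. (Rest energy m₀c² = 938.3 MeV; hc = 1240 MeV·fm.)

λ = 0.166 fm

Total energy E = KE + m₀c² = 6570 + 938.3 = 7508.3 MeV.
(pc)² = E² − (m₀c²)² = (7508.3)² − (938.3)² = 5.549 × 10⁷ MeV², so pc = 7449 MeV.
λ = hc/(pc) = 1240 MeV·fm / 7449 MeV = 0.166 fm.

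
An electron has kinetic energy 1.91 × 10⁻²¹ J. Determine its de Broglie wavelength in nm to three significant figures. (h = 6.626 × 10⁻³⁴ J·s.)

λ = 11.2 nm

p = √(2mKE) = √(2 × 9.109 × 10⁻³¹ × 1.910 × 10⁻²¹) = 5.899 × 10⁻²⁶ kg·m/s.
λ = h/p = 6.626 × 10⁻³⁴ / 5.899 × 10⁻²⁶ = 1.12 × 10⁻⁸ m = 11.2 nm.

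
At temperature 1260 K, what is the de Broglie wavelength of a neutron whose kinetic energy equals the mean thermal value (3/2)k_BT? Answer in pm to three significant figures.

λ = 70.9 pm

KE = (3/2)k_BT = 1.5 × 1.381 × 10⁻²³ × 1260 = 2.610 × 10⁻²⁰ J.
p = √(2mKE) = √(2 × 1.675 × 10⁻²⁷ × 2.610 × 10⁻²⁰) = 9.351 × 10⁻²⁴ kg·m/s.
λ = h/p = 7.09 × 10⁻¹¹ m = 70.9 pm.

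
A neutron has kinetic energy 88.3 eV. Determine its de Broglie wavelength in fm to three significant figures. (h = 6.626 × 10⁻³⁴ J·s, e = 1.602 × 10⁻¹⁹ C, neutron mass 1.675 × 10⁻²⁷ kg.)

KE = 88.3 eV = 1.415 × 10⁻¹⁷ J.
p = √(2mKE) = √(2 × 1.675 × 10⁻²⁷ × 1.415 × 10⁻¹⁷) = 2.177 × 10⁻²² kg·m/s.
λ = h/p = 6.626 × 10⁻³⁴ / 2.177 × 10⁻²² = 3.04 × 10⁻¹² m = 3040 fm.

λ = 3040 fm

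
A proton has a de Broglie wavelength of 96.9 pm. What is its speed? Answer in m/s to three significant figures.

p = h/λ = 6.626 × 10⁻³⁴ / 9.690 × 10⁻¹¹ = 6.838 × 10⁻²⁴ kg·m/s.
v = p/m = 6.838 × 10⁻²⁴ / 1.673 × 10⁻²⁷ = 4.09 × 10³ m/s = 4090 m/s.

v = 4090 m/s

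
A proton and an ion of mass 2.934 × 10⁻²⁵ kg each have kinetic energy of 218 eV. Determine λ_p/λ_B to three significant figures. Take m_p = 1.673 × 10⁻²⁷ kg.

λ_p/λ_B = 13.2

At fixed KE, p = √(2mKE) so λ = h/p ∝ 1/√m.
λ_p/λ_B = √(m_B/m_p) = √(2.934 × 10⁻²⁵/1.673 × 10⁻²⁷) = √(175.4) = 13.2.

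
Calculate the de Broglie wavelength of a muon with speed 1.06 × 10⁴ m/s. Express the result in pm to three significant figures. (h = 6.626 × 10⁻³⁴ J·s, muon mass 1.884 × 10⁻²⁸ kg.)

λ = 332 pm

p = mv = 1.884 × 10⁻²⁸ × 1.06 × 10⁴ = 1.997 × 10⁻²⁴ kg·m/s.
λ = h/p = 6.626 × 10⁻³⁴ / 1.997 × 10⁻²⁴ = 3.32 × 10⁻¹⁰ m = 332 pm.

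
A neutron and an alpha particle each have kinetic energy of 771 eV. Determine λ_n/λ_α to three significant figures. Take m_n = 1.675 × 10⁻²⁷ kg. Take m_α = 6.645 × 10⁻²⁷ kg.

λ_n/λ_α = 1.99

At fixed KE, p = √(2mKE) so λ = h/p ∝ 1/√m.
λ_n/λ_α = √(m_α/m_n) = √(6.645 × 10⁻²⁷/1.675 × 10⁻²⁷) = √(3.967) = 1.99.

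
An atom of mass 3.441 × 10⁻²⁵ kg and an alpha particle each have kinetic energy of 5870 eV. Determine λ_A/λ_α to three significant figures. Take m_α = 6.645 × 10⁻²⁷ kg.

At fixed KE, p = √(2mKE) so λ = h/p ∝ 1/√m.
λ_A/λ_α = √(m_α/m_A) = √(6.645 × 10⁻²⁷/3.441 × 10⁻²⁵) = √(0.01931) = 0.139.

λ_A/λ_α = 0.139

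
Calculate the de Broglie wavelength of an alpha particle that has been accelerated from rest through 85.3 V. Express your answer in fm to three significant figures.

λ = 1100 fm

KE = 2eV = 2 × 1.602 × 10⁻¹⁹ × 85.30 = 2.733 × 10⁻¹⁷ J.
p = √(2mKE) = √(2 × 6.645 × 10⁻²⁷ × 2.733 × 10⁻¹⁷) = 6.027 × 10⁻²² kg·m/s.
λ = h/p = 6.626 × 10⁻³⁴ / 6.027 × 10⁻²² = 1.10 × 10⁻¹² m = 1100 fm.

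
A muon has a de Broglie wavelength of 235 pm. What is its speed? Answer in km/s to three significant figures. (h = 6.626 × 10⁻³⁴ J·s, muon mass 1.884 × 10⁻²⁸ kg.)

p = h/λ = 6.626 × 10⁻³⁴ / 2.350 × 10⁻¹⁰ = 2.820 × 10⁻²⁴ kg·m/s.
v = p/m = 2.820 × 10⁻²⁴ / 1.884 × 10⁻²⁸ = 1.50 × 10⁴ m/s = 15.0 km/s.

v = 15.0 km/s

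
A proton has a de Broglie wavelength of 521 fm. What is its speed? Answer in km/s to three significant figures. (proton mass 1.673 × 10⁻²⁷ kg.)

v = 760 km/s

p = h/λ = 6.626 × 10⁻³⁴ / 5.210 × 10⁻¹³ = 1.272 × 10⁻²¹ kg·m/s.
v = p/m = 1.272 × 10⁻²¹ / 1.673 × 10⁻²⁷ = 7.60 × 10⁵ m/s = 760 km/s.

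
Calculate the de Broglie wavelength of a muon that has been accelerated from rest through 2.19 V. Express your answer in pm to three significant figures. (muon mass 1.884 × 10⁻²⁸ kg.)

λ = 57.6 pm

KE = eV = 1.602 × 10⁻¹⁹ × 2.190 = 3.508 × 10⁻¹⁹ J.
p = √(2mKE) = √(2 × 1.884 × 10⁻²⁸ × 3.508 × 10⁻¹⁹) = 1.150 × 10⁻²³ kg·m/s.
λ = h/p = 6.626 × 10⁻³⁴ / 1.150 × 10⁻²³ = 5.76 × 10⁻¹¹ m = 57.6 pm.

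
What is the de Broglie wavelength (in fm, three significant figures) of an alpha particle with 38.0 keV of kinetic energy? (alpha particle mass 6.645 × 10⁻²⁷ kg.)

KE = 38.0 keV = 6.088 × 10⁻¹⁵ J.
p = √(2mKE) = √(2 × 6.645 × 10⁻²⁷ × 6.088 × 10⁻¹⁵) = 8.995 × 10⁻²¹ kg·m/s.
λ = h/p = 6.626 × 10⁻³⁴ / 8.995 × 10⁻²¹ = 7.37 × 10⁻¹⁴ m = 73.7 fm.

λ = 73.7 fm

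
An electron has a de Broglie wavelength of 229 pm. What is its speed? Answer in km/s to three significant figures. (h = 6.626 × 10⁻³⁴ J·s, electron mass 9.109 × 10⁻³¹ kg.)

v = 3180 km/s

p = h/λ = 6.626 × 10⁻³⁴ / 2.290 × 10⁻¹⁰ = 2.893 × 10⁻²⁴ kg·m/s.
v = p/m = 2.893 × 10⁻²⁴ / 9.109 × 10⁻³¹ = 3.18 × 10⁶ m/s = 3180 km/s.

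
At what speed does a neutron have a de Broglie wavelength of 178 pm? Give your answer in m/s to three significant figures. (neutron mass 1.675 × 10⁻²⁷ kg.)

v = 2220 m/s

p = h/λ = 6.626 × 10⁻³⁴ / 1.780 × 10⁻¹⁰ = 3.722 × 10⁻²⁴ kg·m/s.
v = p/m = 3.722 × 10⁻²⁴ / 1.675 × 10⁻²⁷ = 2.22 × 10³ m/s = 2220 m/s.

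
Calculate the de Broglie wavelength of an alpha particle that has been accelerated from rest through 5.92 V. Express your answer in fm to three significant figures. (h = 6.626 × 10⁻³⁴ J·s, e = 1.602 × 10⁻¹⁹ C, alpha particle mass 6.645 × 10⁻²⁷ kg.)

KE = 2eV = 2 × 1.602 × 10⁻¹⁹ × 5.920 = 1.897 × 10⁻¹⁸ J.
p = √(2mKE) = √(2 × 6.645 × 10⁻²⁷ × 1.897 × 10⁻¹⁸) = 1.588 × 10⁻²² kg·m/s.
λ = h/p = 6.626 × 10⁻³⁴ / 1.588 × 10⁻²² = 4.17 × 10⁻¹² m = 4170 fm.

λ = 4170 fm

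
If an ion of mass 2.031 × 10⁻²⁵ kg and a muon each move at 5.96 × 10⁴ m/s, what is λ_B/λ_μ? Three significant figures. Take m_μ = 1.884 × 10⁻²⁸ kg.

λ_B/λ_μ = 9.28 × 10⁻⁴

At fixed v, p = mv so λ = h/(mv) ∝ 1/m.
λ_B/λ_μ = m_μ/m_B = 1.884 × 10⁻²⁸/2.031 × 10⁻²⁵ = 9.28 × 10⁻⁴.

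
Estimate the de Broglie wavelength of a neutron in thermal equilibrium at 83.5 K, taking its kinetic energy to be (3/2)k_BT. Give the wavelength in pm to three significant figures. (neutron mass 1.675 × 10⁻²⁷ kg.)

λ = 275 pm

KE = (3/2)k_BT = 1.5 × 1.381 × 10⁻²³ × 83.5 = 1.730 × 10⁻²¹ J.
p = √(2mKE) = √(2 × 1.675 × 10⁻²⁷ × 1.730 × 10⁻²¹) = 2.407 × 10⁻²⁴ kg·m/s.
λ = h/p = 2.75 × 10⁻¹⁰ m = 275 pm.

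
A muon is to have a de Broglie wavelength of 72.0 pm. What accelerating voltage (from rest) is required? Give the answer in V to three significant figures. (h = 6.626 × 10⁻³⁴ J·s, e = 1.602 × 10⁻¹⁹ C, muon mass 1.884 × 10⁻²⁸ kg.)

V = 1.40 V

p = h/λ = 6.626 × 10⁻³⁴ / 7.200 × 10⁻¹¹ = 9.203 × 10⁻²⁴ kg·m/s.
KE = p²/(2m) = 2.248 × 10⁻¹⁹ J.
V = KE/e = 2.248 × 10⁻¹⁹ / (1.602 × 10⁻¹⁹) = 1.40 V.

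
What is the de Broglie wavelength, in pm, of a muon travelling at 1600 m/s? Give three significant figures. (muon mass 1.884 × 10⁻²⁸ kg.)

p = mv = 1.884 × 10⁻²⁸ × 1600 = 3.014 × 10⁻²⁵ kg·m/s.
λ = h/p = 6.626 × 10⁻³⁴ / 3.014 × 10⁻²⁵ = 2.20 × 10⁻⁹ m = 2200 pm.

λ = 2200 pm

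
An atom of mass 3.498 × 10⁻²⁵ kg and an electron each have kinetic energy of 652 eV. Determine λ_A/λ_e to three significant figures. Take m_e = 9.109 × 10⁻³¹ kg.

λ_A/λ_e = 1.61 × 10⁻³

At fixed KE, p = √(2mKE) so λ = h/p ∝ 1/√m.
λ_A/λ_e = √(m_e/m_A) = √(9.109 × 10⁻³¹/3.498 × 10⁻²⁵) = √(2.604 × 10⁻⁶) = 1.61 × 10⁻³.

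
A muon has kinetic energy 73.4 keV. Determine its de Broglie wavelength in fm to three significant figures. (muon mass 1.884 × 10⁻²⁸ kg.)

KE = 73.4 keV = 1.176 × 10⁻¹⁴ J.
p = √(2mKE) = √(2 × 1.884 × 10⁻²⁸ × 1.176 × 10⁻¹⁴) = 2.105 × 10⁻²¹ kg·m/s.
λ = h/p = 6.626 × 10⁻³⁴ / 2.105 × 10⁻²¹ = 3.15 × 10⁻¹³ m = 315 fm.

λ = 315 fm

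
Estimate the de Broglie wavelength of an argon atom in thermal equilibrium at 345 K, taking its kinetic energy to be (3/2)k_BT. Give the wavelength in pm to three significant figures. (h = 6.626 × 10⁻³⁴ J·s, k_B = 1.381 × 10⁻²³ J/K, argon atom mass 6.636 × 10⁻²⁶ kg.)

λ = 21.5 pm

KE = (3/2)k_BT = 1.5 × 1.381 × 10⁻²³ × 345 = 7.147 × 10⁻²¹ J.
p = √(2mKE) = √(2 × 6.636 × 10⁻²⁶ × 7.147 × 10⁻²¹) = 3.080 × 10⁻²³ kg·m/s.
λ = h/p = 2.15 × 10⁻¹¹ m = 21.5 pm.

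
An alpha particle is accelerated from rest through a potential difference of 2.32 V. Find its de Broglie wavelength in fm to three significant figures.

KE = 2eV = 2 × 1.602 × 10⁻¹⁹ × 2.320 = 7.433 × 10⁻¹⁹ J.
p = √(2mKE) = √(2 × 6.645 × 10⁻²⁷ × 7.433 × 10⁻¹⁹) = 9.939 × 10⁻²³ kg·m/s.
λ = h/p = 6.626 × 10⁻³⁴ / 9.939 × 10⁻²³ = 6.67 × 10⁻¹² m = 6670 fm.

λ = 6670 fm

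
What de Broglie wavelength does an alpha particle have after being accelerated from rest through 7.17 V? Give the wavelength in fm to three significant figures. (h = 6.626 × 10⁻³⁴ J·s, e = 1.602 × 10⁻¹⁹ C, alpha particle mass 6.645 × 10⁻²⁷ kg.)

KE = 2eV = 2 × 1.602 × 10⁻¹⁹ × 7.170 = 2.297 × 10⁻¹⁸ J.
p = √(2mKE) = √(2 × 6.645 × 10⁻²⁷ × 2.297 × 10⁻¹⁸) = 1.747 × 10⁻²² kg·m/s.
λ = h/p = 6.626 × 10⁻³⁴ / 1.747 × 10⁻²² = 3.79 × 10⁻¹² m = 3790 fm.

λ = 3790 fm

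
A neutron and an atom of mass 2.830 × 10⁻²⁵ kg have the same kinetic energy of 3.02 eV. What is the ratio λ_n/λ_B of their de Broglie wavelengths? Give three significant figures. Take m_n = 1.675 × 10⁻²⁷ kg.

λ_n/λ_B = 13.0

At fixed KE, p = √(2mKE) so λ = h/p ∝ 1/√m.
λ_n/λ_B = √(m_B/m_n) = √(2.830 × 10⁻²⁵/1.675 × 10⁻²⁷) = √(169.0) = 13.0.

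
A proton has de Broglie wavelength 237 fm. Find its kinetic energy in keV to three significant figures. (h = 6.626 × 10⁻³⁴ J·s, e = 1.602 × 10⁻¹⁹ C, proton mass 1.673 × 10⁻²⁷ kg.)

KE = 14.6 keV

p = h/λ = 6.626 × 10⁻³⁴ / 2.370 × 10⁻¹³ = 2.796 × 10⁻²¹ kg·m/s.
KE = p²/(2m) = (2.796 × 10⁻²¹)² / (2 × 1.673 × 10⁻²⁷) = 2.336 × 10⁻¹⁵ J = 14.6 keV.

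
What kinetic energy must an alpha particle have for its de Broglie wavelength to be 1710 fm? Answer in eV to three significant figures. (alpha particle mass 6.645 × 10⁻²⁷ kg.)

KE = 70.5 eV

p = h/λ = 6.626 × 10⁻³⁴ / 1.710 × 10⁻¹² = 3.875 × 10⁻²² kg·m/s.
KE = p²/(2m) = (3.875 × 10⁻²²)² / (2 × 6.645 × 10⁻²⁷) = 1.130 × 10⁻¹⁷ J = 70.5 eV.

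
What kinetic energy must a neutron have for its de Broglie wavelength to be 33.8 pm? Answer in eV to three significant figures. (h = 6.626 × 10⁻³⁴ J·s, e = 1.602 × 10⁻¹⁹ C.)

KE = 0.716 eV

p = h/λ = 6.626 × 10⁻³⁴ / 3.380 × 10⁻¹¹ = 1.960 × 10⁻²³ kg·m/s.
KE = p²/(2m) = (1.960 × 10⁻²³)² / (2 × 1.675 × 10⁻²⁷) = 1.147 × 10⁻¹⁹ J = 0.716 eV.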